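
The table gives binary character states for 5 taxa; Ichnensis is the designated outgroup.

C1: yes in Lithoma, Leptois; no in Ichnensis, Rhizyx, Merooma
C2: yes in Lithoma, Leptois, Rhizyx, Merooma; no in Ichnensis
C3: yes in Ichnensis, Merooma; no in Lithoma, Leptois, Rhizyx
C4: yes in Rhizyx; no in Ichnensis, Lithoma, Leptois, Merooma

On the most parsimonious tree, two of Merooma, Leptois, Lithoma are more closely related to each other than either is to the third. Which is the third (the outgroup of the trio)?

Merooma

Character polarity is set by the outgroup: the derived state is whichever differs from the outgroup's state, so for C3 the derived state is 'no', and for the remaining characters it is 'yes'.
C1 (derived state 'yes') is shared by Leptois and Lithoma — a synapomorphy uniting that clade.
All ingroup taxa share the derived state 'yes' for C2; it defines the ingroup but does not resolve relationships within it.
C3 (derived state 'no') is shared by Leptois, Lithoma, and Rhizyx — a synapomorphy uniting that clade.
C4 (derived state 'yes') is unique to Rhizyx (autapomorphy; uninformative for grouping).
Most parsimonious ingroup topology: (((Lithoma,Leptois),Rhizyx),Merooma).
Lithoma and Leptois share a more recent common ancestor with each other than either does with Merooma, so Merooma is the least closely related of the three.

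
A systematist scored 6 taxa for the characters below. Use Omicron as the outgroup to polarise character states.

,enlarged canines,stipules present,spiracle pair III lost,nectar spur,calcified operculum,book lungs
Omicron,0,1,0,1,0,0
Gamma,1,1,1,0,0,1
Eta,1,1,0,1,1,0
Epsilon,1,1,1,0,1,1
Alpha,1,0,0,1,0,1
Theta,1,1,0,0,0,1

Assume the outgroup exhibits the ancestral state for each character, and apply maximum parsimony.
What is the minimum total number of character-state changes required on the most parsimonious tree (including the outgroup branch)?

Character polarity is set by the outgroup: the derived state is whichever differs from the outgroup's state, so for stipules present, nectar spur the derived state is '0', and for the remaining characters it is '1'.
All ingroup taxa share the derived state '1' for enlarged canines; it defines the ingroup but does not resolve relationships within it.
stipules present (derived state '0') is unique to Alpha (autapomorphy; uninformative for grouping).
spiracle pair III lost: derived state '1' in Epsilon and Gamma only — synapomorphy for {Epsilon, Gamma}.
Only Epsilon, Gamma, and Theta show the derived state '0' for nectar spur, supporting them as a clade.
calcified operculum (state '1') occurs in Epsilon and Eta but conflicts with the nesting implied by the other characters — most parsimoniously interpreted as homoplasy.
book lungs (derived state '1') is shared by Alpha, Epsilon, Gamma, and Theta — a synapomorphy uniting that clade.
Most parsimonious ingroup topology: ((Alpha,(Theta,(Gamma,Epsilon))),Eta).
Changes per character on this tree: enlarged canines: 1; stipules present: 1; spiracle pair III lost: 1; nectar spur: 1; calcified operculum: 2; book lungs: 1.
Total = 7.

7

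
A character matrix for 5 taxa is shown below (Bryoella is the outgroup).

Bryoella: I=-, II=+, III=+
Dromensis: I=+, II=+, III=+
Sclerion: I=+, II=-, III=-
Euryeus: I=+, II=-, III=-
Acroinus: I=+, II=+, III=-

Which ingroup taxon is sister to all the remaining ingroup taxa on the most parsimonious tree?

Character polarity is set by the outgroup: the derived state is whichever differs from the outgroup's state, so for II, III the derived state is '-', and for the remaining characters it is '+'.
All ingroup taxa share the derived state '+' for I; it defines the ingroup but does not resolve relationships within it.
II (derived state '-') is shared by Euryeus and Sclerion — a synapomorphy uniting that clade.
III: derived state '-' in Acroinus, Euryeus, and Sclerion only — synapomorphy for {Acroinus, Euryeus, Sclerion}.
Most parsimonious ingroup topology: ((Acroinus,(Sclerion,Euryeus)),Dromensis).
Dromensis is sister to the clade containing all other ingroup taxa, so it is the earliest-diverging (most basal) ingroup lineage.

Dromensis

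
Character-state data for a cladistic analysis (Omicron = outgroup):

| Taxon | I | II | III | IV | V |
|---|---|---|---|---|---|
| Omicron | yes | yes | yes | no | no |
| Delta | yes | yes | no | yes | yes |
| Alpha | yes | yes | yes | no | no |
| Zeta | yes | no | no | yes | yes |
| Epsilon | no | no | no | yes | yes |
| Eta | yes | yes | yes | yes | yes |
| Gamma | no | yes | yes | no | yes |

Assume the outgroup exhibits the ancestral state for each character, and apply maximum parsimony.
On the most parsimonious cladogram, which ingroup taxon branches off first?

Character polarity is set by the outgroup: the derived state is whichever differs from the outgroup's state, so for I, II, III the derived state is 'no', and for the remaining characters it is 'yes'.
I (state 'no') occurs in Epsilon and Gamma but conflicts with the nesting implied by the other characters — most parsimoniously interpreted as homoplasy.
II: derived state 'no' in Epsilon and Zeta only — synapomorphy for {Epsilon, Zeta}.
Only Delta, Epsilon, and Zeta show the derived state 'no' for III, supporting them as a clade.
Only Delta, Epsilon, Eta, and Zeta show the derived state 'yes' for IV, supporting them as a clade.
V (derived state 'yes') is shared by Delta, Epsilon, Eta, Gamma, and Zeta — a synapomorphy uniting that clade.
Most parsimonious ingroup topology: ((((Delta,(Zeta,Epsilon)),Eta),Gamma),Alpha).
Alpha is sister to the clade containing all other ingroup taxa, so it is the earliest-diverging (most basal) ingroup lineage.

Alpha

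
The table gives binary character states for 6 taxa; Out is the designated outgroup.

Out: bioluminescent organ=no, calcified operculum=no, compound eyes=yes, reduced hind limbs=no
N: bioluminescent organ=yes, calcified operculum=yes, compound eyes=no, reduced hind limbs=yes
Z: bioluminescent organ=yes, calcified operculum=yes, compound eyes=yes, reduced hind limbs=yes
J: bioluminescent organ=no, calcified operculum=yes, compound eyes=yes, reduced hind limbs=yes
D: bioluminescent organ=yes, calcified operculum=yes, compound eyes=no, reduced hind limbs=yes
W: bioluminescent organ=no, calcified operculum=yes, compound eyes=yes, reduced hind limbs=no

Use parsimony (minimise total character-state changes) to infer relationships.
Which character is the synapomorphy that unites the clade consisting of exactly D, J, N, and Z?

reduced hind limbs

Character polarity is set by the outgroup: the derived state is whichever differs from the outgroup's state, so for compound eyes the derived state is 'no', and for the remaining characters it is 'yes'.
Only D, N, and Z show the derived state 'yes' for bioluminescent organ, supporting them as a clade.
calcified operculum (derived state 'yes') is shared by all ingroup taxa — unites the whole ingroup.
compound eyes: derived state 'no' in D and N only — synapomorphy for {D, N}.
reduced hind limbs (derived state 'yes') is shared by D, J, N, and Z — a synapomorphy uniting that clade.
Most parsimonious ingroup topology: ((((N,D),Z),J),W).
The clade {D, J, N, Z} is supported by reduced hind limbs: its derived state 'yes' occurs in exactly those taxa and in no other taxon (including the outgroup).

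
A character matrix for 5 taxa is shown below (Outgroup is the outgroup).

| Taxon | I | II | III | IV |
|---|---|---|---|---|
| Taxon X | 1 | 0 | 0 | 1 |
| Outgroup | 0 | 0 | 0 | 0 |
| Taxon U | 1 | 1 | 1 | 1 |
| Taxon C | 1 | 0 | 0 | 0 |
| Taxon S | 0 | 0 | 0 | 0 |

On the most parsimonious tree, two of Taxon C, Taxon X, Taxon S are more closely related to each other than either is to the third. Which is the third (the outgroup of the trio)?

Taxon S

The outgroup has state '0' for every character, so '1' is the derived state throughout.
I (derived state '1') is shared by Taxon C, Taxon U, and Taxon X — a synapomorphy uniting that clade.
II: derived state '1' in Taxon U only — an autapomorphy, so it tells us nothing about relationships among taxa.
III (derived state '1') is unique to Taxon U (autapomorphy; uninformative for grouping).
Only Taxon U and Taxon X show the derived state '1' for IV, supporting them as a clade.
Most parsimonious ingroup topology: (((Taxon X,Taxon U),Taxon C),Taxon S).
Taxon C and Taxon X share a more recent common ancestor with each other than either does with Taxon S, so Taxon S is the least closely related of the three.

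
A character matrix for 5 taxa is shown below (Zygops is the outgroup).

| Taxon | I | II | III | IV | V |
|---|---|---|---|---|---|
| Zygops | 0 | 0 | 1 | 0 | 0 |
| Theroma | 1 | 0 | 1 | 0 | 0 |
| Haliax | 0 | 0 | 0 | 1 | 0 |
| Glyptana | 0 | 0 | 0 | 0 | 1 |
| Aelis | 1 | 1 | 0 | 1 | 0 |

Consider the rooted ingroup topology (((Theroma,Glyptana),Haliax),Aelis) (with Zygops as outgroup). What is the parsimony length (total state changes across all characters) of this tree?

8

Map each character onto (((Theroma,Glyptana),Haliax),Aelis) (rooted by Zygops) and count the minimum state changes it requires (Fitch parsimony):
I: 2; II: 1; III: 2; IV: 2; V: 1.
Total tree length = 8.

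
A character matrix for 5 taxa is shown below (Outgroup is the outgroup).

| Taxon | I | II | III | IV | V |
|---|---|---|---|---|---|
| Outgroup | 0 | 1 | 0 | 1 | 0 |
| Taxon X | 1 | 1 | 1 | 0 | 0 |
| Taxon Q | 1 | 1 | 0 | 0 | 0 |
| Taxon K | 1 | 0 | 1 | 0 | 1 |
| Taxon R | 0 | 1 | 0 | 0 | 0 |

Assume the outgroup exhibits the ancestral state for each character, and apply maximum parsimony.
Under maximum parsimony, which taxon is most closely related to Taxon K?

Character polarity is set by the outgroup: the derived state is whichever differs from the outgroup's state, so for II, IV the derived state is '0', and for the remaining characters it is '1'.
Only Taxon K, Taxon Q, and Taxon X show the derived state '1' for I, supporting them as a clade.
II: derived state '0' in Taxon K only — an autapomorphy, so it tells us nothing about relationships among taxa.
Only Taxon K and Taxon X show the derived state '1' for III, supporting them as a clade.
IV (derived state '0') is shared by all ingroup taxa — unites the whole ingroup.
V: derived state '1' in Taxon K only — an autapomorphy, so it tells us nothing about relationships among taxa.
Most parsimonious ingroup topology: (((Taxon X,Taxon K),Taxon Q),Taxon R).
Taxon K and Taxon X form a cherry on this tree, so they are sister taxa.

Taxon X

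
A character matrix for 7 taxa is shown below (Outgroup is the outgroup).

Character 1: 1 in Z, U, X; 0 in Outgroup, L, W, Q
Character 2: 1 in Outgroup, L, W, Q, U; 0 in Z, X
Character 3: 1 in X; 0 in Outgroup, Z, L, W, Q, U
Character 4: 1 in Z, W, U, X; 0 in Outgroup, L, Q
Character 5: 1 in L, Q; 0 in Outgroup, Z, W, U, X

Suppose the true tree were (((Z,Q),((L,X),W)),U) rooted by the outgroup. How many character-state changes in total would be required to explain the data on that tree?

Map each character onto (((Z,Q),((L,X),W)),U) (rooted by Outgroup) and count the minimum state changes it requires (Fitch parsimony):
Character 1: 3; Character 2: 2; Character 3: 1; Character 4: 3; Character 5: 2.
Total tree length = 11.

11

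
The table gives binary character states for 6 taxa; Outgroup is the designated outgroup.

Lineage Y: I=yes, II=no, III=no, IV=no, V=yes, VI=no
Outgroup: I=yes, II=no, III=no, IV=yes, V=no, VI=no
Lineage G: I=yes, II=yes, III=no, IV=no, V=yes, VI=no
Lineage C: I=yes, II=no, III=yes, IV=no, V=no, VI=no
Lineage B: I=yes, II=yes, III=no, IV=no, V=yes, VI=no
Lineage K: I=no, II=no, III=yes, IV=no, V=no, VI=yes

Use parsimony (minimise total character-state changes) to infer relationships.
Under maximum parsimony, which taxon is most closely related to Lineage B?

Lineage G

Character polarity is set by the outgroup: the derived state is whichever differs from the outgroup's state, so for I, IV the derived state is 'no', and for the remaining characters it is 'yes'.
I: derived state 'no' in Lineage K only — an autapomorphy, so it tells us nothing about relationships among taxa.
II (derived state 'yes') is shared by Lineage B and Lineage G — a synapomorphy uniting that clade.
III (derived state 'yes') is shared by Lineage C and Lineage K — a synapomorphy uniting that clade.
IV (derived state 'no') is shared by all ingroup taxa — unites the whole ingroup.
Only Lineage B, Lineage G, and Lineage Y show the derived state 'yes' for V, supporting them as a clade.
VI: derived state 'yes' in Lineage K only — an autapomorphy, so it tells us nothing about relationships among taxa.
Most parsimonious ingroup topology: (((Lineage G,Lineage B),Lineage Y),(Lineage K,Lineage C)).
Lineage B and Lineage G form a cherry on this tree, so they are sister taxa.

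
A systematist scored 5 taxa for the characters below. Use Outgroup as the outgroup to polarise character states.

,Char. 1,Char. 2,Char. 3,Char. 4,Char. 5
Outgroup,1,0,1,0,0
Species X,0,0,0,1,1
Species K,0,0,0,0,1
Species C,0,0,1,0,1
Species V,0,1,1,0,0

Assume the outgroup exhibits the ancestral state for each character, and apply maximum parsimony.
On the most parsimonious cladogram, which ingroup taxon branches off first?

Character polarity is set by the outgroup: the derived state is whichever differs from the outgroup's state, so for Char. 1, Char. 3 the derived state is '0', and for the remaining characters it is '1'.
Char. 1 (derived state '0') is shared by all ingroup taxa — unites the whole ingroup.
Char. 2: derived state '1' in Species V only — an autapomorphy, so it tells us nothing about relationships among taxa.
Char. 3 (derived state '0') is shared by Species K and Species X — a synapomorphy uniting that clade.
Char. 4 (derived state '1') is unique to Species X (autapomorphy; uninformative for grouping).
Char. 5 (derived state '1') is shared by Species C, Species K, and Species X — a synapomorphy uniting that clade.
Most parsimonious ingroup topology: (((Species X,Species K),Species C),Species V).
Species V is sister to the clade containing all other ingroup taxa, so it is the earliest-diverging (most basal) ingroup lineage.

Species V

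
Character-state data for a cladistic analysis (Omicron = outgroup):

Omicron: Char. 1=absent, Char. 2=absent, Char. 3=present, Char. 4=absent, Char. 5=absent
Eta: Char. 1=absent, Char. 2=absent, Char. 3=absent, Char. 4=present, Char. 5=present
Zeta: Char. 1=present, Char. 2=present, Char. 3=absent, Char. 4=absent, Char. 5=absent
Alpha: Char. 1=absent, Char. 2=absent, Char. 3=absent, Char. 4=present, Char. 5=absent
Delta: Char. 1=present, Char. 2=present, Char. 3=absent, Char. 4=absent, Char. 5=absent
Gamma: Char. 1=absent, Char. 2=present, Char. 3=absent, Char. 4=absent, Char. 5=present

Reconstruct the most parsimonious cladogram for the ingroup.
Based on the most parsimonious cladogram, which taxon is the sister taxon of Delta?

Zeta

Character polarity is set by the outgroup: the derived state is whichever differs from the outgroup's state, so for Char. 3 the derived state is 'absent', and for the remaining characters it is 'present'.
Char. 1: derived state 'present' in Delta and Zeta only — synapomorphy for {Delta, Zeta}.
Only Delta, Gamma, and Zeta show the derived state 'present' for Char. 2, supporting them as a clade.
All ingroup taxa share the derived state 'absent' for Char. 3; it defines the ingroup but does not resolve relationships within it.
Only Alpha and Eta show the derived state 'present' for Char. 4, supporting them as a clade.
Char. 5 groups Eta and Gamma, which is incompatible with the clades supported by the remaining characters; treating it as convergent (homoplasy) costs fewer steps than any alternative tree.
Most parsimonious ingroup topology: ((Eta,Alpha),((Zeta,Delta),Gamma)).
Delta and Zeta form a cherry on this tree, so they are sister taxa.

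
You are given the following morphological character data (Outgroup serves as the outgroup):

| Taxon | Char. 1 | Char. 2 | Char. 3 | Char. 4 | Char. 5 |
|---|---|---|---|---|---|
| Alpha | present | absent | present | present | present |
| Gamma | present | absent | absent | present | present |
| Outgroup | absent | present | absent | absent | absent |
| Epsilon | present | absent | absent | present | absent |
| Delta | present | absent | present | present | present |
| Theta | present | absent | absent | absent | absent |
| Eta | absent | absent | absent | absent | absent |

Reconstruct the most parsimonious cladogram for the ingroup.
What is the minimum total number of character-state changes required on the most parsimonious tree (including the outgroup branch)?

Character polarity is set by the outgroup: the derived state is whichever differs from the outgroup's state, so for Char. 2 the derived state is 'absent', and for the remaining characters it is 'present'.
Char. 1 (derived state 'present') is shared by Alpha, Delta, Epsilon, Gamma, and Theta — a synapomorphy uniting that clade.
Char. 2 (derived state 'absent') is shared by all ingroup taxa — unites the whole ingroup.
Char. 3: derived state 'present' in Alpha and Delta only — synapomorphy for {Alpha, Delta}.
Char. 4: derived state 'present' in Alpha, Delta, Epsilon, and Gamma only — synapomorphy for {Alpha, Delta, Epsilon, Gamma}.
Char. 5: derived state 'present' in Alpha, Delta, and Gamma only — synapomorphy for {Alpha, Delta, Gamma}.
Most parsimonious ingroup topology: (((((Delta,Alpha),Gamma),Epsilon),Theta),Eta).
Changes per character on this tree: Char. 1: 1; Char. 2: 1; Char. 3: 1; Char. 4: 1; Char. 5: 1.
Total = 5.

5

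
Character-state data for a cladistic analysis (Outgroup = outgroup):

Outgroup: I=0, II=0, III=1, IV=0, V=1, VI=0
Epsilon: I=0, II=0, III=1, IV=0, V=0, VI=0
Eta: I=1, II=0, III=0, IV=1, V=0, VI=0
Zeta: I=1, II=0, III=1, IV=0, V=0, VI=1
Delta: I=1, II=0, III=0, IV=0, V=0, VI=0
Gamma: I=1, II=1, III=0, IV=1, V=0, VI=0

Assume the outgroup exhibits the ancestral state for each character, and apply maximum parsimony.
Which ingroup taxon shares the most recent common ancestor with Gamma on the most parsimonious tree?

Eta

Character polarity is set by the outgroup: the derived state is whichever differs from the outgroup's state, so for III, V the derived state is '0', and for the remaining characters it is '1'.
I (derived state '1') is shared by Delta, Eta, Gamma, and Zeta — a synapomorphy uniting that clade.
II (derived state '1') is unique to Gamma (autapomorphy; uninformative for grouping).
III: derived state '0' in Delta, Eta, and Gamma only — synapomorphy for {Delta, Eta, Gamma}.
Only Eta and Gamma show the derived state '1' for IV, supporting them as a clade.
All ingroup taxa share the derived state '0' for V; it defines the ingroup but does not resolve relationships within it.
VI (derived state '1') is unique to Zeta (autapomorphy; uninformative for grouping).
Most parsimonious ingroup topology: (Epsilon,(((Eta,Gamma),Delta),Zeta)).
Gamma and Eta form a cherry on this tree, so they are sister taxa.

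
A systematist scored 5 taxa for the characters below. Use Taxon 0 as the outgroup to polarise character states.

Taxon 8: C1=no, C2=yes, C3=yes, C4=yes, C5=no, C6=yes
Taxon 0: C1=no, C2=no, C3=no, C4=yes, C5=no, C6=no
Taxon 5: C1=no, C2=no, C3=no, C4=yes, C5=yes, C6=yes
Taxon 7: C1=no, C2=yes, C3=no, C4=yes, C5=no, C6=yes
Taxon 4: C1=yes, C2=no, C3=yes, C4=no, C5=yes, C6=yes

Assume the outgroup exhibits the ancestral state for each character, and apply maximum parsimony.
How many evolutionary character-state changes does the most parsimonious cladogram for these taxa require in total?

Character polarity is set by the outgroup: the derived state is whichever differs from the outgroup's state, so for C4 the derived state is 'no', and for the remaining characters it is 'yes'.
C1 (derived state 'yes') is unique to Taxon 4 (autapomorphy; uninformative for grouping).
Only Taxon 7 and Taxon 8 show the derived state 'yes' for C2, supporting them as a clade.
C3 groups Taxon 4 and Taxon 8, which is incompatible with the clades supported by the remaining characters; treating it as convergent (homoplasy) costs fewer steps than any alternative tree.
C4: derived state 'no' in Taxon 4 only — an autapomorphy, so it tells us nothing about relationships among taxa.
C5: derived state 'yes' in Taxon 4 and Taxon 5 only — synapomorphy for {Taxon 4, Taxon 5}.
All ingroup taxa share the derived state 'yes' for C6; it defines the ingroup but does not resolve relationships within it.
Most parsimonious ingroup topology: ((Taxon 7,Taxon 8),(Taxon 5,Taxon 4)).
Changes per character on this tree: C1: 1; C2: 1; C3: 2; C4: 1; C5: 1; C6: 1.
Total = 7.

7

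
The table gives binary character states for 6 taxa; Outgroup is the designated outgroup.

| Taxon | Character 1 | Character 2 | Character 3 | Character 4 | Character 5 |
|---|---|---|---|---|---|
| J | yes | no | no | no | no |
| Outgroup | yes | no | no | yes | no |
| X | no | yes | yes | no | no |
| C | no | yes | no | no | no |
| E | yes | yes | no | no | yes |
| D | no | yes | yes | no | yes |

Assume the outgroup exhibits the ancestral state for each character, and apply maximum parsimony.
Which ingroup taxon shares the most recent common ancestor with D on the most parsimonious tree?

Character polarity is set by the outgroup: the derived state is whichever differs from the outgroup's state, so for Character 1, Character 4 the derived state is 'no', and for the remaining characters it is 'yes'.
Character 1 (derived state 'no') is shared by C, D, and X — a synapomorphy uniting that clade.
Only C, D, E, and X show the derived state 'yes' for Character 2, supporting them as a clade.
Only D and X show the derived state 'yes' for Character 3, supporting them as a clade.
Character 4 (derived state 'no') is shared by all ingroup taxa — unites the whole ingroup.
Character 5 groups D and E, which is incompatible with the clades supported by the remaining characters; treating it as convergent (homoplasy) costs fewer steps than any alternative tree.
Most parsimonious ingroup topology: ((E,((D,X),C)),J).
D and X form a cherry on this tree, so they are sister taxa.

X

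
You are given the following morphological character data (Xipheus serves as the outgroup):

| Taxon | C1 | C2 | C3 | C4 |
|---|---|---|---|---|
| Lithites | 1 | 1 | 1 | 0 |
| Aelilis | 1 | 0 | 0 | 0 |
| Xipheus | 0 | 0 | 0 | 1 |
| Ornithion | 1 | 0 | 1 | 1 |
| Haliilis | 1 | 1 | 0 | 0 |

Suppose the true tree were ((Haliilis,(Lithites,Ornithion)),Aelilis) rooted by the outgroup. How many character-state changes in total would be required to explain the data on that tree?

6

Map each character onto ((Haliilis,(Lithites,Ornithion)),Aelilis) (rooted by Xipheus) and count the minimum state changes it requires (Fitch parsimony):
C1: 1; C2: 2; C3: 1; C4: 2.
Total tree length = 6.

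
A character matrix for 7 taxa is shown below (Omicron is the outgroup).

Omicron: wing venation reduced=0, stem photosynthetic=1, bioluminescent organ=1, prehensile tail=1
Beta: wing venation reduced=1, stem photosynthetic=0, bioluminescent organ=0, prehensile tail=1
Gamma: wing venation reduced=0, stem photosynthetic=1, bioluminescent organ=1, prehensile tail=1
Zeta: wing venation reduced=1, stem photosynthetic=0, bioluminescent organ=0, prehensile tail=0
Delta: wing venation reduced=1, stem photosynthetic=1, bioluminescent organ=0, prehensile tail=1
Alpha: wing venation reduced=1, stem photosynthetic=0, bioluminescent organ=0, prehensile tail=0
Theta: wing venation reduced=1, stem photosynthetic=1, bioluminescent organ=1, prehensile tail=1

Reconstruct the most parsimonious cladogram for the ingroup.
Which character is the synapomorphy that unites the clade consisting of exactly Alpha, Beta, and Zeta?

Character polarity is set by the outgroup: the derived state is whichever differs from the outgroup's state, so for stem photosynthetic, bioluminescent organ, prehensile tail the derived state is '0', and for the remaining characters it is '1'.
wing venation reduced: derived state '1' in Alpha, Beta, Delta, Theta, and Zeta only — synapomorphy for {Alpha, Beta, Delta, Theta, Zeta}.
Only Alpha, Beta, and Zeta show the derived state '0' for stem photosynthetic, supporting them as a clade.
bioluminescent organ: derived state '0' in Alpha, Beta, Delta, and Zeta only — synapomorphy for {Alpha, Beta, Delta, Zeta}.
prehensile tail (derived state '0') is shared by Alpha and Zeta — a synapomorphy uniting that clade.
Most parsimonious ingroup topology: ((((Beta,(Zeta,Alpha)),Delta),Theta),Gamma).
The clade {Alpha, Beta, Zeta} is supported by stem photosynthetic: its derived state '0' occurs in exactly those taxa and in no other taxon (including the outgroup).

stem photosynthetic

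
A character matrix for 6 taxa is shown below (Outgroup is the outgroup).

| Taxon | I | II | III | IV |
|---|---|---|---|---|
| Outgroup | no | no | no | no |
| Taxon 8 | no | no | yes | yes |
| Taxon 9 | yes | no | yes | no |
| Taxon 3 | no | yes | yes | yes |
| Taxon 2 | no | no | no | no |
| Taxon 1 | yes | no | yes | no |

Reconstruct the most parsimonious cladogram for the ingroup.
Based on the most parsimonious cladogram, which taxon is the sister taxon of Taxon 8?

The outgroup has state 'no' for every character, so 'yes' is the derived state throughout.
I (derived state 'yes') is shared by Taxon 1 and Taxon 9 — a synapomorphy uniting that clade.
II (derived state 'yes') is unique to Taxon 3 (autapomorphy; uninformative for grouping).
III (derived state 'yes') is shared by Taxon 1, Taxon 3, Taxon 8, and Taxon 9 — a synapomorphy uniting that clade.
IV: derived state 'yes' in Taxon 3 and Taxon 8 only — synapomorphy for {Taxon 3, Taxon 8}.
Most parsimonious ingroup topology: (((Taxon 8,Taxon 3),(Taxon 1,Taxon 9)),Taxon 2).
Taxon 8 and Taxon 3 form a cherry on this tree, so they are sister taxa.

Taxon 3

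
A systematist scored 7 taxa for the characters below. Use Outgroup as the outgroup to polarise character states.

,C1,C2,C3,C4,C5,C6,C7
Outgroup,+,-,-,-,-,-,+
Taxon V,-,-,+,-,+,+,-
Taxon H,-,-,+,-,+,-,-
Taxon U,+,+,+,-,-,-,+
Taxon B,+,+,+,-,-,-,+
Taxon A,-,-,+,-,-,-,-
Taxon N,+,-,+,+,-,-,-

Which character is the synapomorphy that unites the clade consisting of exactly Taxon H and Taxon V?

Character polarity is set by the outgroup: the derived state is whichever differs from the outgroup's state, so for C1, C7 the derived state is '-', and for the remaining characters it is '+'.
C1: derived state '-' in Taxon A, Taxon H, and Taxon V only — synapomorphy for {Taxon A, Taxon H, Taxon V}.
Only Taxon B and Taxon U show the derived state '+' for C2, supporting them as a clade.
C3 (derived state '+') is shared by all ingroup taxa — unites the whole ingroup.
C4 (derived state '+') is unique to Taxon N (autapomorphy; uninformative for grouping).
C5: derived state '+' in Taxon H and Taxon V only — synapomorphy for {Taxon H, Taxon V}.
C6: derived state '+' in Taxon V only — an autapomorphy, so it tells us nothing about relationships among taxa.
Only Taxon A, Taxon H, Taxon N, and Taxon V show the derived state '-' for C7, supporting them as a clade.
Most parsimonious ingroup topology: ((((Taxon V,Taxon H),Taxon A),Taxon N),(Taxon U,Taxon B)).
The clade {Taxon H, Taxon V} is supported by C5: its derived state '+' occurs in exactly those taxa and in no other taxon (including the outgroup).

C5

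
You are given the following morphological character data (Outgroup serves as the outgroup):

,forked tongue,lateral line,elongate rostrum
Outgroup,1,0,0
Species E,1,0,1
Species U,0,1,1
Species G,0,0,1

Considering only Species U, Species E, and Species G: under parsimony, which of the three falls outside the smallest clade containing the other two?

Character polarity is set by the outgroup: the derived state is whichever differs from the outgroup's state, so for forked tongue the derived state is '0', and for the remaining characters it is '1'.
Only Species G and Species U show the derived state '0' for forked tongue, supporting them as a clade.
lateral line (derived state '1') is unique to Species U (autapomorphy; uninformative for grouping).
All ingroup taxa share the derived state '1' for elongate rostrum; it defines the ingroup but does not resolve relationships within it.
Most parsimonious ingroup topology: ((Species U,Species G),Species E).
Species G and Species U share a more recent common ancestor with each other than either does with Species E, so Species E is the least closely related of the three.

Species E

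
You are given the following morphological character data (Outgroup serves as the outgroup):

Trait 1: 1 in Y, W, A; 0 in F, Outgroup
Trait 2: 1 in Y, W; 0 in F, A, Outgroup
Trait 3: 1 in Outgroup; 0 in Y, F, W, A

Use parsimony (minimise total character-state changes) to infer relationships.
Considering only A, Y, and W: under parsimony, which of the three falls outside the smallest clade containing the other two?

A

Character polarity is set by the outgroup: the derived state is whichever differs from the outgroup's state, so for Trait 3 the derived state is '0', and for the remaining characters it is '1'.
Only A, W, and Y show the derived state '1' for Trait 1, supporting them as a clade.
Trait 2 (derived state '1') is shared by W and Y — a synapomorphy uniting that clade.
Trait 3 (derived state '0') is shared by all ingroup taxa — unites the whole ingroup.
Most parsimonious ingroup topology: ((A,(Y,W)),F).
Y and W share a more recent common ancestor with each other than either does with A, so A is the least closely related of the three.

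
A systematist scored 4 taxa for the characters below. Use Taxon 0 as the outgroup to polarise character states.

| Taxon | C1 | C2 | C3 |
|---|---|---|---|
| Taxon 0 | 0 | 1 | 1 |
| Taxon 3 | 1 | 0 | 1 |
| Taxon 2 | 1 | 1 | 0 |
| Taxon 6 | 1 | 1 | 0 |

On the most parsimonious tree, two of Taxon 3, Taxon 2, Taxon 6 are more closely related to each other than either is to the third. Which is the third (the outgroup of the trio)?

Taxon 3

Character polarity is set by the outgroup: the derived state is whichever differs from the outgroup's state, so for C2, C3 the derived state is '0', and for the remaining characters it is '1'.
All ingroup taxa share the derived state '1' for C1; it defines the ingroup but does not resolve relationships within it.
C2: derived state '0' in Taxon 3 only — an autapomorphy, so it tells us nothing about relationships among taxa.
C3: derived state '0' in Taxon 2 and Taxon 6 only — synapomorphy for {Taxon 2, Taxon 6}.
Most parsimonious ingroup topology: (Taxon 3,(Taxon 2,Taxon 6)).
Taxon 6 and Taxon 2 share a more recent common ancestor with each other than either does with Taxon 3, so Taxon 3 is the least closely related of the three.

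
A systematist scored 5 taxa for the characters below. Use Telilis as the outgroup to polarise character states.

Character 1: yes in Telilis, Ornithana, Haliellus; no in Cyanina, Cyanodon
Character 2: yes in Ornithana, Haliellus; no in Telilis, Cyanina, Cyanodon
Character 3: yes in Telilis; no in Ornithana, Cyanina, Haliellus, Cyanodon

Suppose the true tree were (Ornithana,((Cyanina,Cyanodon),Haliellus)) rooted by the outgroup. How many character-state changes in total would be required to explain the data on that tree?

Map each character onto (Ornithana,((Cyanina,Cyanodon),Haliellus)) (rooted by Telilis) and count the minimum state changes it requires (Fitch parsimony):
Character 1: 1; Character 2: 2; Character 3: 1.
Total tree length = 4.

4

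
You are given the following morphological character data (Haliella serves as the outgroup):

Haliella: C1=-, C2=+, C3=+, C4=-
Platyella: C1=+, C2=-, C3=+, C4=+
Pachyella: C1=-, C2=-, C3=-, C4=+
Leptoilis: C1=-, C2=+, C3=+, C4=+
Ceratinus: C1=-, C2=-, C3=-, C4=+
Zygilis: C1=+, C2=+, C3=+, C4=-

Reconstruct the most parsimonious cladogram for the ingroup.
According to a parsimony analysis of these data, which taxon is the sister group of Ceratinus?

Character polarity is set by the outgroup: the derived state is whichever differs from the outgroup's state, so for C2, C3 the derived state is '-', and for the remaining characters it is '+'.
C1 groups Platyella and Zygilis, which is incompatible with the clades supported by the remaining characters; treating it as convergent (homoplasy) costs fewer steps than any alternative tree.
C2 (derived state '-') is shared by Ceratinus, Pachyella, and Platyella — a synapomorphy uniting that clade.
C3: derived state '-' in Ceratinus and Pachyella only — synapomorphy for {Ceratinus, Pachyella}.
C4 (derived state '+') is shared by Ceratinus, Leptoilis, Pachyella, and Platyella — a synapomorphy uniting that clade.
Most parsimonious ingroup topology: (((Platyella,(Pachyella,Ceratinus)),Leptoilis),Zygilis).
Ceratinus and Pachyella form a cherry on this tree, so they are sister taxa.

Pachyella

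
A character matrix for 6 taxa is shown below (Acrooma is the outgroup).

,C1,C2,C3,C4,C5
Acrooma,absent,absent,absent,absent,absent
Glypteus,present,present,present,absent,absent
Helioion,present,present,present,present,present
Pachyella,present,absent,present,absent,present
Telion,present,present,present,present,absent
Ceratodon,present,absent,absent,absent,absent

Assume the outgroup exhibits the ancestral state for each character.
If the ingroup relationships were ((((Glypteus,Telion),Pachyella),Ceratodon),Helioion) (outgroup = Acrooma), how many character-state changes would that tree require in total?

Map each character onto ((((Glypteus,Telion),Pachyella),Ceratodon),Helioion) (rooted by Acrooma) and count the minimum state changes it requires (Fitch parsimony):
C1: 1; C2: 2; C3: 2; C4: 2; C5: 2.
Total tree length = 9.

9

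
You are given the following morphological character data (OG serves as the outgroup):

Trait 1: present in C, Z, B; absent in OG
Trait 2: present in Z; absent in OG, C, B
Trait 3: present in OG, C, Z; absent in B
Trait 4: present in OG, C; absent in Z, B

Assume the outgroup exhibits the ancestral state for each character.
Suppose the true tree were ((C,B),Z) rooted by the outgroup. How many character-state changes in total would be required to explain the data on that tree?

5

Map each character onto ((C,B),Z) (rooted by OG) and count the minimum state changes it requires (Fitch parsimony):
Trait 1: 1; Trait 2: 1; Trait 3: 1; Trait 4: 2.
Total tree length = 5.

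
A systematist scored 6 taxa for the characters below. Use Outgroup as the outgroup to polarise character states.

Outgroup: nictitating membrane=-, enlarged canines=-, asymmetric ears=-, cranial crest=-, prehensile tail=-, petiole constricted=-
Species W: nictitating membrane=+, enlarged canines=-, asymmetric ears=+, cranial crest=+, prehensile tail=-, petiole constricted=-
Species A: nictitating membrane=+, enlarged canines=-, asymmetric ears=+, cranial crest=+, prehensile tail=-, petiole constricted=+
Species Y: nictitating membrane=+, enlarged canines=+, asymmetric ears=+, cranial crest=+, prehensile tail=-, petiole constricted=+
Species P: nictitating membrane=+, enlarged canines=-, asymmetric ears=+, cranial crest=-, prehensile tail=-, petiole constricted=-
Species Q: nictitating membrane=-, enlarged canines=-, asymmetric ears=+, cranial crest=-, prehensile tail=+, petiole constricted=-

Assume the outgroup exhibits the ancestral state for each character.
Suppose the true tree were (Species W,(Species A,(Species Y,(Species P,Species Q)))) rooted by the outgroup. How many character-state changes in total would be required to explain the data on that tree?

Map each character onto (Species W,(Species A,(Species Y,(Species P,Species Q)))) (rooted by Outgroup) and count the minimum state changes it requires (Fitch parsimony):
nictitating membrane: 2; enlarged canines: 1; asymmetric ears: 1; cranial crest: 2; prehensile tail: 1; petiole constricted: 2.
Total tree length = 9.

9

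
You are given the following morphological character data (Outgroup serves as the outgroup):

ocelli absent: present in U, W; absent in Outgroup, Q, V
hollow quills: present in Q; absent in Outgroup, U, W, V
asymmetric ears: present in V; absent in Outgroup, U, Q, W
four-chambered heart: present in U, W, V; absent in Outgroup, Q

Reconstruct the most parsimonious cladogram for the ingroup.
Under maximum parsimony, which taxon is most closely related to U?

The outgroup has state 'absent' for every character, so 'present' is the derived state throughout.
Only U and W show the derived state 'present' for ocelli absent, supporting them as a clade.
hollow quills (derived state 'present') is unique to Q (autapomorphy; uninformative for grouping).
asymmetric ears (derived state 'present') is unique to V (autapomorphy; uninformative for grouping).
four-chambered heart (derived state 'present') is shared by U, V, and W — a synapomorphy uniting that clade.
Most parsimonious ingroup topology: (((U,W),V),Q).
U and W form a cherry on this tree, so they are sister taxa.

W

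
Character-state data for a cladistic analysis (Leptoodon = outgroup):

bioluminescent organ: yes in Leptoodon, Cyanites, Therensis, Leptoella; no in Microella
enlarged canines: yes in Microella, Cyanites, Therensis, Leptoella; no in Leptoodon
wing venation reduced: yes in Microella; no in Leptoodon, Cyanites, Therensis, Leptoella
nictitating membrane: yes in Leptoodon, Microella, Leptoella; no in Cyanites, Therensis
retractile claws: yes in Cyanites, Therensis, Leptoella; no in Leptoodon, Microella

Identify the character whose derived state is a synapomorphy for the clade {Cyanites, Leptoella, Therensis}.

Character polarity is set by the outgroup: the derived state is whichever differs from the outgroup's state, so for bioluminescent organ, nictitating membrane the derived state is 'no', and for the remaining characters it is 'yes'.
bioluminescent organ: derived state 'no' in Microella only — an autapomorphy, so it tells us nothing about relationships among taxa.
All ingroup taxa share the derived state 'yes' for enlarged canines; it defines the ingroup but does not resolve relationships within it.
wing venation reduced: derived state 'yes' in Microella only — an autapomorphy, so it tells us nothing about relationships among taxa.
nictitating membrane: derived state 'no' in Cyanites and Therensis only — synapomorphy for {Cyanites, Therensis}.
retractile claws: derived state 'yes' in Cyanites, Leptoella, and Therensis only — synapomorphy for {Cyanites, Leptoella, Therensis}.
Most parsimonious ingroup topology: (Microella,((Cyanites,Therensis),Leptoella)).
The clade {Cyanites, Leptoella, Therensis} is supported by retractile claws: its derived state 'yes' occurs in exactly those taxa and in no other taxon (including the outgroup).

retractile claws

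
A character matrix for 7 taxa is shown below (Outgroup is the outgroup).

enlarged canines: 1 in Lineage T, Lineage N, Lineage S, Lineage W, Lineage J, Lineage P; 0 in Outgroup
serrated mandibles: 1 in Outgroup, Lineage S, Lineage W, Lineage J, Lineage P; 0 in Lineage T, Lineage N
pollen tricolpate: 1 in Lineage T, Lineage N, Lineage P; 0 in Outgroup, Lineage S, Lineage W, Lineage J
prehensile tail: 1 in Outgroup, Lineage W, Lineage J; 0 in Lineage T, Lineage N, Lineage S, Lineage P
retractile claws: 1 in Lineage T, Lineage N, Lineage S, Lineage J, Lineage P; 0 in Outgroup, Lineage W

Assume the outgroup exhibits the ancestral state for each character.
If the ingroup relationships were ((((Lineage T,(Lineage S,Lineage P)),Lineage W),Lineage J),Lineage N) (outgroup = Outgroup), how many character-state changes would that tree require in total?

Map each character onto ((((Lineage T,(Lineage S,Lineage P)),Lineage W),Lineage J),Lineage N) (rooted by Outgroup) and count the minimum state changes it requires (Fitch parsimony):
enlarged canines: 1; serrated mandibles: 2; pollen tricolpate: 3; prehensile tail: 2; retractile claws: 2.
Total tree length = 10.

10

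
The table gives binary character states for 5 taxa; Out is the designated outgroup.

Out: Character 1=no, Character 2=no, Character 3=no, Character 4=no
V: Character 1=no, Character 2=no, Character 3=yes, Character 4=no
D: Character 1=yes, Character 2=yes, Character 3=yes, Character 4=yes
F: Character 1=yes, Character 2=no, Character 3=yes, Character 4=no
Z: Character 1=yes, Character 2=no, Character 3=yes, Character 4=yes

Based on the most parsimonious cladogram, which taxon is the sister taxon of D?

Z

The outgroup has state 'no' for every character, so 'yes' is the derived state throughout.
Character 1 (derived state 'yes') is shared by D, F, and Z — a synapomorphy uniting that clade.
Character 2: derived state 'yes' in D only — an autapomorphy, so it tells us nothing about relationships among taxa.
Character 3 (derived state 'yes') is shared by all ingroup taxa — unites the whole ingroup.
Only D and Z show the derived state 'yes' for Character 4, supporting them as a clade.
Most parsimonious ingroup topology: (((D,Z),F),V).
D and Z form a cherry on this tree, so they are sister taxa.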